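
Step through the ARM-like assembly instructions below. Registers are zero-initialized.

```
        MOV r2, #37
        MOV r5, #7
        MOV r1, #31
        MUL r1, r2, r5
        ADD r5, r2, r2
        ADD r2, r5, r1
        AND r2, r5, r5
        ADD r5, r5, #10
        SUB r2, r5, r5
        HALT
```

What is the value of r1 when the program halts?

259

r2=37
r5=7
r1=31
r1=37*7=259
r5=37+37=74
r2=74+259=333
r2=74&74=74
r5=74+10=84
r2=84-84=0
halt.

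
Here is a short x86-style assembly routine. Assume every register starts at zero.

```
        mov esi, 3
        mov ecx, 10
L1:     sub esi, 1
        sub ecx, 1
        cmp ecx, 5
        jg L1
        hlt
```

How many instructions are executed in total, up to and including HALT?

esi=3
ecx=10
esi=3-1=2
ecx=10-1=9
cmp ecx, 5  (cmp 9,5)
jg L1: taken
esi=2-1=1
ecx=9-1=8
cmp ecx, 5  (cmp 8,5)
jg L1: taken
esi=1-1=0
ecx=8-1=7
cmp ecx, 5  (cmp 7,5)
jg L1: taken
esi=0-1=-1
ecx=7-1=6
cmp ecx, 5  (cmp 6,5)
jg L1: taken
esi=(-1)-1=-2
ecx=6-1=5
cmp ecx, 5  (cmp 5,5)
jg L1: not taken
halt.
Total executed instructions: 23.

23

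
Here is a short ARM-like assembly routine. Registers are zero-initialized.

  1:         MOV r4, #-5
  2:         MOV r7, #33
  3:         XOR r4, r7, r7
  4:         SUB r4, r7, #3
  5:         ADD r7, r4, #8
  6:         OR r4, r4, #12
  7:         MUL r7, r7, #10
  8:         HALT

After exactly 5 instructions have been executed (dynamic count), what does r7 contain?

MOV r4, #-5 → r4=-5
MOV r7, #33 → r7=33
XOR r4, r7, r7 → r4=33^33=0
SUB r4, r7, #3 → r4=33-3=30
ADD r7, r4, #8 → r7=30+8=38
After step 5: r7 = 38.

38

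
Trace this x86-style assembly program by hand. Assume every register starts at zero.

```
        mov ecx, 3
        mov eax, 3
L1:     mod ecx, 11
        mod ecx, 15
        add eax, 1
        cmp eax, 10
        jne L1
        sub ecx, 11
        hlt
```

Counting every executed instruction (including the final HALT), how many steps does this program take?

39

ecx=3
eax=3
ecx=3%11=3
ecx=3%15=3
eax=3+1=4
cmp eax, 10  (cmp 4,10)
jne L1: taken
ecx=3%11=3
ecx=3%15=3
eax=4+1=5
cmp eax, 10  (cmp 5,10)
jne L1: taken
ecx=3%11=3
ecx=3%15=3
eax=5+1=6
cmp eax, 10  (cmp 6,10)
jne L1: taken
ecx=3%11=3
ecx=3%15=3
eax=6+1=7
cmp eax, 10  (cmp 7,10)
jne L1: taken
ecx=3%11=3
ecx=3%15=3
eax=7+1=8
cmp eax, 10  (cmp 8,10)
jne L1: taken
ecx=3%11=3
ecx=3%15=3
eax=8+1=9
cmp eax, 10  (cmp 9,10)
jne L1: taken
ecx=3%11=3
ecx=3%15=3
eax=9+1=10
cmp eax, 10  (cmp 10,10)
jne L1: not taken
ecx=3-11=-8
halt.
Total executed instructions: 39.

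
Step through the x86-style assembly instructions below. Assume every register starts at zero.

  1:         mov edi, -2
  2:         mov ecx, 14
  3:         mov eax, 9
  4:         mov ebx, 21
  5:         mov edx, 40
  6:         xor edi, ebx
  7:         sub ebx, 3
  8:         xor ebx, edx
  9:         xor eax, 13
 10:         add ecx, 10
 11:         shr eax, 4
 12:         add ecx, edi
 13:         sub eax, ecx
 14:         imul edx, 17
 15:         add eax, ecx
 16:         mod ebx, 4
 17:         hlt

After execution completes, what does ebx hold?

2

after mov edi, -2: edi=-2
after mov ecx, 14: ecx=14
after mov eax, 9: eax=9
after mov ebx, 21: ebx=21
after mov edx, 40: edx=40
after xor edi, ebx: edi=(-2)^21=-21
after sub ebx, 3: ebx=21-3=18
after xor ebx, edx: ebx=18^40=58
after xor eax, 13: eax=9^13=4
after add ecx, 10: ecx=14+10=24
after shr eax, 4: eax=4>>4=0
after add ecx, edi: ecx=24+(-21)=3
after sub eax, ecx: eax=0-3=-3
after imul edx, 17: edx=40*17=680
after add eax, ecx: eax=(-3)+3=0
after mod ebx, 4: ebx=58%4=2
halt.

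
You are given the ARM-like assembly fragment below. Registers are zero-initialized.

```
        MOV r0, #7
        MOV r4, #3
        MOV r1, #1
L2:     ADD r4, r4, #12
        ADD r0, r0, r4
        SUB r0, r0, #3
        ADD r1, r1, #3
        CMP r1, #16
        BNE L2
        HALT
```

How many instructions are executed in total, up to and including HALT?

34

r0=7
r4=3
r1=1
r4=3+12=15
r0=7+15=22
r0=22-3=19
r1=1+3=4
CMP r1, #16  (cmp 4,16)
BNE L2: taken
r4=15+12=27
r0=19+27=46
r0=46-3=43
r1=4+3=7
CMP r1, #16  (cmp 7,16)
BNE L2: taken
r4=27+12=39
r0=43+39=82
r0=82-3=79
r1=7+3=10
CMP r1, #16  (cmp 10,16)
BNE L2: taken
r4=39+12=51
r0=79+51=130
r0=130-3=127
r1=10+3=13
CMP r1, #16  (cmp 13,16)
BNE L2: taken
r4=51+12=63
r0=127+63=190
r0=190-3=187
r1=13+3=16
CMP r1, #16  (cmp 16,16)
BNE L2: not taken
halt.
Total executed instructions: 34.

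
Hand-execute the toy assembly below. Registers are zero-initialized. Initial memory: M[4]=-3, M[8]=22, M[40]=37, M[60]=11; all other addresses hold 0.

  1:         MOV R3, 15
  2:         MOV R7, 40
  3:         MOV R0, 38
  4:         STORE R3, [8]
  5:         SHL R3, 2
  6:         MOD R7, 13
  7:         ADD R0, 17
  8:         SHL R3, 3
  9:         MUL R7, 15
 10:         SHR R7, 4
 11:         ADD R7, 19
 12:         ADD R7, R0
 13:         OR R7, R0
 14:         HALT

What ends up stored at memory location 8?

15

MOV R3, 15 → R3=15
MOV R7, 40 → R7=40
MOV R0, 38 → R0=38
STORE R3, [8] → M[8]=15
SHL R3, 2 → R3=15<<2=60
MOD R7, 13 → R7=40%13=1
ADD R0, 17 → R0=38+17=55
SHL R3, 3 → R3=60<<3=480
MUL R7, 15 → R7=1*15=15
SHR R7, 4 → R7=15>>4=0
ADD R7, 19 → R7=0+19=19
ADD R7, R0 → R7=19+55=74
OR R7, R0 → R7=74|55=127
halt.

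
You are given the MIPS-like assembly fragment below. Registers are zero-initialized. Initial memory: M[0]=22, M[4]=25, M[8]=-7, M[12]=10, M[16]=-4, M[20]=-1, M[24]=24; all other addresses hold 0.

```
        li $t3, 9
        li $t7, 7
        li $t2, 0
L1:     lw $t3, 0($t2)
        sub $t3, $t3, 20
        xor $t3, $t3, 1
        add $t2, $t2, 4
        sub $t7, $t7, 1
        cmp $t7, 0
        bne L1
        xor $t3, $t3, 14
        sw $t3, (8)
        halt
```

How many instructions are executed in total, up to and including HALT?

$t3=9
$t7=7
$t2=0
$t3=M[0]=22
$t3=22-20=2
$t3=2^1=3
$t2=0+4=4
$t7=7-1=6
cmp $t7, 0  (cmp 6,0)
bne L1: taken
$t3=M[4]=25
$t3=25-20=5
$t3=5^1=4
$t2=4+4=8
$t7=6-1=5
cmp $t7, 0  (cmp 5,0)
bne L1: taken
$t3=M[8]=-7
$t3=(-7)-20=-27
$t3=(-27)^1=-28
$t2=8+4=12
$t7=5-1=4
cmp $t7, 0  (cmp 4,0)
bne L1: taken
$t3=M[12]=10
$t3=10-20=-10
$t3=(-10)^1=-9
$t2=12+4=16
$t7=4-1=3
cmp $t7, 0  (cmp 3,0)
bne L1: taken
$t3=M[16]=-4
$t3=(-4)-20=-24
$t3=(-24)^1=-23
$t2=16+4=20
$t7=3-1=2
cmp $t7, 0  (cmp 2,0)
bne L1: taken
$t3=M[20]=-1
$t3=(-1)-20=-21
$t3=(-21)^1=-22
$t2=20+4=24
$t7=2-1=1
cmp $t7, 0  (cmp 1,0)
bne L1: taken
$t3=M[24]=24
$t3=24-20=4
$t3=4^1=5
$t2=24+4=28
$t7=1-1=0
cmp $t7, 0  (cmp 0,0)
bne L1: not taken
$t3=5^14=11
sw $t3, (8) → M[8]=11
halt.
Total executed instructions: 55.

55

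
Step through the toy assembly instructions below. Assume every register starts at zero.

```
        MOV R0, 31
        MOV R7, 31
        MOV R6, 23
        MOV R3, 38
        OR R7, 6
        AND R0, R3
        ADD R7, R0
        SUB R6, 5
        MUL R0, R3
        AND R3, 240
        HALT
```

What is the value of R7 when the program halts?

MOV R0, 31 → R0=31
MOV R7, 31 → R7=31
MOV R6, 23 → R6=23
MOV R3, 38 → R3=38
OR R7, 6 → R7=31|6=31
AND R0, R3 → R0=31&38=6
ADD R7, R0 → R7=31+6=37
SUB R6, 5 → R6=23-5=18
MUL R0, R3 → R0=6*38=228
AND R3, 240 → R3=38&240=32
halt.

37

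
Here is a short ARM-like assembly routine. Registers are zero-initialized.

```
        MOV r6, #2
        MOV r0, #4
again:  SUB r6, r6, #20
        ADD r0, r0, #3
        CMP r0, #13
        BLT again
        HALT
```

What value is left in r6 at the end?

after MOV r6, #2: r6=2
after MOV r0, #4: r0=4
after SUB r6, r6, #20: r6=2-20=-18
after ADD r0, r0, #3: r0=4+3=7
CMP r0, #13  (cmp 7,13)
BLT again: taken
after SUB r6, r6, #20: r6=(-18)-20=-38
after ADD r0, r0, #3: r0=7+3=10
CMP r0, #13  (cmp 10,13)
BLT again: taken
after SUB r6, r6, #20: r6=(-38)-20=-58
after ADD r0, r0, #3: r0=10+3=13
CMP r0, #13  (cmp 13,13)
BLT again: not taken
halt.

-58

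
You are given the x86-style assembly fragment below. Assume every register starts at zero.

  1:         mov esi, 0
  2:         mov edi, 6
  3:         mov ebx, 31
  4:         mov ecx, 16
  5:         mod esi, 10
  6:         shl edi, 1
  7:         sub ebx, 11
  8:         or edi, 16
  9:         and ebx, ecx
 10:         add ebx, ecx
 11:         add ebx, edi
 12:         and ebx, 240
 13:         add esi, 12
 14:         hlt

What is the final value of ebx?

mov esi, 0 → esi=0
mov edi, 6 → edi=6
mov ebx, 31 → ebx=31
mov ecx, 16 → ecx=16
mod esi, 10 → esi=0%10=0
shl edi, 1 → edi=6<<1=12
sub ebx, 11 → ebx=31-11=20
or edi, 16 → edi=12|16=28
and ebx, ecx → ebx=20&16=16
add ebx, ecx → ebx=16+16=32
add ebx, edi → ebx=32+28=60
and ebx, 240 → ebx=60&240=48
add esi, 12 → esi=0+12=12
halt.

48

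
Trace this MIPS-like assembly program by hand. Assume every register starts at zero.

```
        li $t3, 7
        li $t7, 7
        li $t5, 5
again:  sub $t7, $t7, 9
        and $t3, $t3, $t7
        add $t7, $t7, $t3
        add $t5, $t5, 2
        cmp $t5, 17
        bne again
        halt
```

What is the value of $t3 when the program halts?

li $t3, 7 → $t3=7
li $t7, 7 → $t7=7
li $t5, 5 → $t5=5
sub $t7, $t7, 9 → $t7=7-9=-2
and $t3, $t3, $t7 → $t3=7&(-2)=6
add $t7, $t7, $t3 → $t7=(-2)+6=4
add $t5, $t5, 2 → $t5=5+2=7
cmp $t5, 17  (cmp 7,17)
bne again: taken
sub $t7, $t7, 9 → $t7=4-9=-5
and $t3, $t3, $t7 → $t3=6&(-5)=2
add $t7, $t7, $t3 → $t7=(-5)+2=-3
add $t5, $t5, 2 → $t5=7+2=9
cmp $t5, 17  (cmp 9,17)
bne again: taken
sub $t7, $t7, 9 → $t7=(-3)-9=-12
and $t3, $t3, $t7 → $t3=2&(-12)=0
add $t7, $t7, $t3 → $t7=(-12)+0=-12
add $t5, $t5, 2 → $t5=9+2=11
cmp $t5, 17  (cmp 11,17)
bne again: taken
sub $t7, $t7, 9 → $t7=(-12)-9=-21
and $t3, $t3, $t7 → $t3=0&(-21)=0
add $t7, $t7, $t3 → $t7=(-21)+0=-21
add $t5, $t5, 2 → $t5=11+2=13
cmp $t5, 17  (cmp 13,17)
bne again: taken
sub $t7, $t7, 9 → $t7=(-21)-9=-30
and $t3, $t3, $t7 → $t3=0&(-30)=0
add $t7, $t7, $t3 → $t7=(-30)+0=-30
add $t5, $t5, 2 → $t5=13+2=15
cmp $t5, 17  (cmp 15,17)
bne again: taken
sub $t7, $t7, 9 → $t7=(-30)-9=-39
and $t3, $t3, $t7 → $t3=0&(-39)=0
add $t7, $t7, $t3 → $t7=(-39)+0=-39
add $t5, $t5, 2 → $t5=15+2=17
cmp $t5, 17  (cmp 17,17)
bne again: not taken
halt.

0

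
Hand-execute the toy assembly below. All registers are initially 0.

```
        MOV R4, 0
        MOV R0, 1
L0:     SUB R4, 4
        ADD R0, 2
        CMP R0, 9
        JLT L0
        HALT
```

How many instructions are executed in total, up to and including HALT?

MOV R4, 0 → R4=0
MOV R0, 1 → R0=1
SUB R4, 4 → R4=0-4=-4
ADD R0, 2 → R0=1+2=3
CMP R0, 9  (cmp 3,9)
JLT L0: taken
SUB R4, 4 → R4=(-4)-4=-8
ADD R0, 2 → R0=3+2=5
CMP R0, 9  (cmp 5,9)
JLT L0: taken
SUB R4, 4 → R4=(-8)-4=-12
ADD R0, 2 → R0=5+2=7
CMP R0, 9  (cmp 7,9)
JLT L0: taken
SUB R4, 4 → R4=(-12)-4=-16
ADD R0, 2 → R0=7+2=9
CMP R0, 9  (cmp 9,9)
JLT L0: not taken
halt.
Total executed instructions: 19.

19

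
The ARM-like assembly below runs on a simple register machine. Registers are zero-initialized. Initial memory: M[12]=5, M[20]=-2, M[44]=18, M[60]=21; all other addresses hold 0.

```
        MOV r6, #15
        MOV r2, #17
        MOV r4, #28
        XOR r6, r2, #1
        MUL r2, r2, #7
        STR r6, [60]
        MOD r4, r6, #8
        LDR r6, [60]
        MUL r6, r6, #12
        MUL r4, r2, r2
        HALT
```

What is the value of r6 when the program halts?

192

after MOV r6, #15: r6=15
after MOV r2, #17: r2=17
after MOV r4, #28: r4=28
after XOR r6, r2, #1: r6=17^1=16
after MUL r2, r2, #7: r2=17*7=119
STR r6, [60] → M[60]=16
after MOD r4, r6, #8: r4=16%8=0
after LDR r6, [60]: r6=M[60]=16
after MUL r6, r6, #12: r6=16*12=192
after MUL r4, r2, r2: r4=119*119=14161
halt.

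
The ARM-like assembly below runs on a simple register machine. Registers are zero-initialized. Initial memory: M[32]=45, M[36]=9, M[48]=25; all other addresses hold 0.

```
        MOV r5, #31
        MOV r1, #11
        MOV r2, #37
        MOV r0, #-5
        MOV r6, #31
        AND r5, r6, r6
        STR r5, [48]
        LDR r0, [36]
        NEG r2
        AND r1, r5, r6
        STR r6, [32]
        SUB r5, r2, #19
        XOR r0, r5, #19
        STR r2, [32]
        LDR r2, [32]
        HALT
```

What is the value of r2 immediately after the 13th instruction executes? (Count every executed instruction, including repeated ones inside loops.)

-37

after MOV r5, #31: r5=31
after MOV r1, #11: r1=11
after MOV r2, #37: r2=37
after MOV r0, #-5: r0=-5
after MOV r6, #31: r6=31
after AND r5, r6, r6: r5=31&31=31
STR r5, [48] → M[48]=31
after LDR r0, [36]: r0=M[36]=9
after NEG r2: r2=-(37)=-37
after AND r1, r5, r6: r1=31&31=31
STR r6, [32] → M[32]=31
after SUB r5, r2, #19: r5=(-37)-19=-56
after XOR r0, r5, #19: r0=(-56)^19=-37
After step 13: r2 = -37.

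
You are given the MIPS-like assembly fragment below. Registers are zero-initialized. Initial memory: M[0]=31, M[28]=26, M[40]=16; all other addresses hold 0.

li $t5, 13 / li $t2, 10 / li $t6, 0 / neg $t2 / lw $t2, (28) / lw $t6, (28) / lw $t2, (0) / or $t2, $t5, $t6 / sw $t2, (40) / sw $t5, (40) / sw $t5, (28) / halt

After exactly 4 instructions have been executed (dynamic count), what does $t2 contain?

-10

li $t5, 13 → $t5=13
li $t2, 10 → $t2=10
li $t6, 0 → $t6=0
neg $t2 → $t2=-(10)=-10
After step 4: $t2 = -10.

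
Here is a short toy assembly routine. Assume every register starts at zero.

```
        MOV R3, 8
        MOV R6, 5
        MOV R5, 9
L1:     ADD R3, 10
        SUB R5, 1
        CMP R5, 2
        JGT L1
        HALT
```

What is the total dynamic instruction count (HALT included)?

R3=8
R6=5
R5=9
R3=8+10=18
R5=9-1=8
CMP R5, 2  (cmp 8,2)
JGT L1: taken
R3=18+10=28
R5=8-1=7
CMP R5, 2  (cmp 7,2)
JGT L1: taken
R3=28+10=38
R5=7-1=6
CMP R5, 2  (cmp 6,2)
JGT L1: taken
R3=38+10=48
R5=6-1=5
CMP R5, 2  (cmp 5,2)
JGT L1: taken
R3=48+10=58
R5=5-1=4
CMP R5, 2  (cmp 4,2)
JGT L1: taken
R3=58+10=68
R5=4-1=3
CMP R5, 2  (cmp 3,2)
JGT L1: taken
R3=68+10=78
R5=3-1=2
CMP R5, 2  (cmp 2,2)
JGT L1: not taken
halt.
Total executed instructions: 32.

32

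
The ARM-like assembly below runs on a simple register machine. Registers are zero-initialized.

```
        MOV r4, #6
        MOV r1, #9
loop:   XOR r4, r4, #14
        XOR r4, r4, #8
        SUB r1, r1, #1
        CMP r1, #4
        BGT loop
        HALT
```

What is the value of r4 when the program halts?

0

after MOV r4, #6: r4=6
after MOV r1, #9: r1=9
after XOR r4, r4, #14: r4=6^14=8
after XOR r4, r4, #8: r4=8^8=0
after SUB r1, r1, #1: r1=9-1=8
CMP r1, #4  (cmp 8,4)
BGT loop: taken
after XOR r4, r4, #14: r4=0^14=14
after XOR r4, r4, #8: r4=14^8=6
after SUB r1, r1, #1: r1=8-1=7
CMP r1, #4  (cmp 7,4)
BGT loop: taken
after XOR r4, r4, #14: r4=6^14=8
after XOR r4, r4, #8: r4=8^8=0
after SUB r1, r1, #1: r1=7-1=6
CMP r1, #4  (cmp 6,4)
BGT loop: taken
after XOR r4, r4, #14: r4=0^14=14
after XOR r4, r4, #8: r4=14^8=6
after SUB r1, r1, #1: r1=6-1=5
CMP r1, #4  (cmp 5,4)
BGT loop: taken
after XOR r4, r4, #14: r4=6^14=8
after XOR r4, r4, #8: r4=8^8=0
after SUB r1, r1, #1: r1=5-1=4
CMP r1, #4  (cmp 4,4)
BGT loop: not taken
halt.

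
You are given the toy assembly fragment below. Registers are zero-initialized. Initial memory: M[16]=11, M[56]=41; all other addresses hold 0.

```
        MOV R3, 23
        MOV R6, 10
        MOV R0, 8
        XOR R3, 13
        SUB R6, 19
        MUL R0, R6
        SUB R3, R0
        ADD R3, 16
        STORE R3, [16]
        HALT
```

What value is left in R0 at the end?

-72

MOV R3, 23 → R3=23
MOV R6, 10 → R6=10
MOV R0, 8 → R0=8
XOR R3, 13 → R3=23^13=26
SUB R6, 19 → R6=10-19=-9
MUL R0, R6 → R0=8*(-9)=-72
SUB R3, R0 → R3=26-(-72)=98
ADD R3, 16 → R3=98+16=114
STORE R3, [16] → M[16]=114
halt.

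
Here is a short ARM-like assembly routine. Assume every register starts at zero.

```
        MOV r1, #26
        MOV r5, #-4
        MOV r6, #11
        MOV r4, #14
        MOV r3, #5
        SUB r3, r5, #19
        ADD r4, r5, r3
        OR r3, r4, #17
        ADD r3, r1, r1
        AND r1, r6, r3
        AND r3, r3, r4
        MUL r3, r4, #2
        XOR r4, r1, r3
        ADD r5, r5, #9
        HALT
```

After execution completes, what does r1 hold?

0

MOV r1, #26 → r1=26
MOV r5, #-4 → r5=-4
MOV r6, #11 → r6=11
MOV r4, #14 → r4=14
MOV r3, #5 → r3=5
SUB r3, r5, #19 → r3=(-4)-19=-23
ADD r4, r5, r3 → r4=(-4)+(-23)=-27
OR r3, r4, #17 → r3=(-27)|17=-11
ADD r3, r1, r1 → r3=26+26=52
AND r1, r6, r3 → r1=11&52=0
AND r3, r3, r4 → r3=52&(-27)=36
MUL r3, r4, #2 → r3=(-27)*2=-54
XOR r4, r1, r3 → r4=0^(-54)=-54
ADD r5, r5, #9 → r5=(-4)+9=5
halt.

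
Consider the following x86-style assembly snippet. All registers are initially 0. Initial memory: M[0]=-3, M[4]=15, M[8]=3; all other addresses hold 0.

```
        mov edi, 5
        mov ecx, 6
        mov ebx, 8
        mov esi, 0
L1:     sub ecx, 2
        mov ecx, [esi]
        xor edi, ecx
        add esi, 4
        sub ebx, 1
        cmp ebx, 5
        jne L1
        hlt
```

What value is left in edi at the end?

after mov edi, 5: edi=5
after mov ecx, 6: ecx=6
after mov ebx, 8: ebx=8
after mov esi, 0: esi=0
after sub ecx, 2: ecx=6-2=4
after mov ecx, [esi]: ecx=M[0]=-3
after xor edi, ecx: edi=5^(-3)=-8
after add esi, 4: esi=0+4=4
after sub ebx, 1: ebx=8-1=7
cmp ebx, 5  (cmp 7,5)
jne L1: taken
after sub ecx, 2: ecx=(-3)-2=-5
after mov ecx, [esi]: ecx=M[4]=15
after xor edi, ecx: edi=(-8)^15=-9
after add esi, 4: esi=4+4=8
after sub ebx, 1: ebx=7-1=6
cmp ebx, 5  (cmp 6,5)
jne L1: taken
after sub ecx, 2: ecx=15-2=13
after mov ecx, [esi]: ecx=M[8]=3
after xor edi, ecx: edi=(-9)^3=-12
after add esi, 4: esi=8+4=12
after sub ebx, 1: ebx=6-1=5
cmp ebx, 5  (cmp 5,5)
jne L1: not taken
halt.

-12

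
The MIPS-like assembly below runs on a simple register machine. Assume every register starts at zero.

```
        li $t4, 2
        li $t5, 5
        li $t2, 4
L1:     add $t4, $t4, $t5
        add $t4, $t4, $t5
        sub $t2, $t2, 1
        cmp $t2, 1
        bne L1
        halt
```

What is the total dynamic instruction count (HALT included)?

19

li $t4, 2 → $t4=2
li $t5, 5 → $t5=5
li $t2, 4 → $t2=4
add $t4, $t4, $t5 → $t4=2+5=7
add $t4, $t4, $t5 → $t4=7+5=12
sub $t2, $t2, 1 → $t2=4-1=3
cmp $t2, 1  (cmp 3,1)
bne L1: taken
add $t4, $t4, $t5 → $t4=12+5=17
add $t4, $t4, $t5 → $t4=17+5=22
sub $t2, $t2, 1 → $t2=3-1=2
cmp $t2, 1  (cmp 2,1)
bne L1: taken
add $t4, $t4, $t5 → $t4=22+5=27
add $t4, $t4, $t5 → $t4=27+5=32
sub $t2, $t2, 1 → $t2=2-1=1
cmp $t2, 1  (cmp 1,1)
bne L1: not taken
halt.
Total executed instructions: 19.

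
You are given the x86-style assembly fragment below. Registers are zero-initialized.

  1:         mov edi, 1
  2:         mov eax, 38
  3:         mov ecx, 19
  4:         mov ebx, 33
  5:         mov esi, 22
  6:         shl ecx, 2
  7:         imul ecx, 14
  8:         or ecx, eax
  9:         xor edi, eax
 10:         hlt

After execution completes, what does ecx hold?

mov edi, 1 → edi=1
mov eax, 38 → eax=38
mov ecx, 19 → ecx=19
mov ebx, 33 → ebx=33
mov esi, 22 → esi=22
shl ecx, 2 → ecx=19<<2=76
imul ecx, 14 → ecx=76*14=1064
or ecx, eax → ecx=1064|38=1070
xor edi, eax → edi=1^38=39
halt.

1070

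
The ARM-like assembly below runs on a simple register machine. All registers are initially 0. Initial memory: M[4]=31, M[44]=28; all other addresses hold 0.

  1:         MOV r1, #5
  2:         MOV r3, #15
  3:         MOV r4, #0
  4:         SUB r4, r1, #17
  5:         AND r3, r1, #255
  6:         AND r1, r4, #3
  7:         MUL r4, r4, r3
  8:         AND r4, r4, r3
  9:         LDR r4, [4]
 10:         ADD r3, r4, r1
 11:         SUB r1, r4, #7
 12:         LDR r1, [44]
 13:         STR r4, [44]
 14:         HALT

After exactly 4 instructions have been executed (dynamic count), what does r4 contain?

MOV r1, #5 → r1=5
MOV r3, #15 → r3=15
MOV r4, #0 → r4=0
SUB r4, r1, #17 → r4=5-17=-12
After step 4: r4 = -12.

-12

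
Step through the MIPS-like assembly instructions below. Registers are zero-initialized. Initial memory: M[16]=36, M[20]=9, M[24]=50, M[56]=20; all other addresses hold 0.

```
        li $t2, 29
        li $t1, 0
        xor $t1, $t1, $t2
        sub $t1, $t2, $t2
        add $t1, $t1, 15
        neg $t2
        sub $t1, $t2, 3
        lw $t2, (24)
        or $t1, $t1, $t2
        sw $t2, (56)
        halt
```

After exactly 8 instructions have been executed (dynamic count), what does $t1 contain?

after li $t2, 29: $t2=29
after li $t1, 0: $t1=0
after xor $t1, $t1, $t2: $t1=0^29=29
after sub $t1, $t2, $t2: $t1=29-29=0
after add $t1, $t1, 15: $t1=0+15=15
after neg $t2: $t2=-(29)=-29
after sub $t1, $t2, 3: $t1=(-29)-3=-32
after lw $t2, (24): $t2=M[24]=50
After step 8: $t1 = -32.

-32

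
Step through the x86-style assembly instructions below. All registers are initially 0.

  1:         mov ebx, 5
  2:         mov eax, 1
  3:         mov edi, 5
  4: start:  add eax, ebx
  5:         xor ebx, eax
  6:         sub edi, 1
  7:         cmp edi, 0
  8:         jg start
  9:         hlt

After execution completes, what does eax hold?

after mov ebx, 5: ebx=5
after mov eax, 1: eax=1
after mov edi, 5: edi=5
after add eax, ebx: eax=1+5=6
after xor ebx, eax: ebx=5^6=3
after sub edi, 1: edi=5-1=4
cmp edi, 0  (cmp 4,0)
jg start: taken
after add eax, ebx: eax=6+3=9
after xor ebx, eax: ebx=3^9=10
after sub edi, 1: edi=4-1=3
cmp edi, 0  (cmp 3,0)
jg start: taken
after add eax, ebx: eax=9+10=19
after xor ebx, eax: ebx=10^19=25
after sub edi, 1: edi=3-1=2
cmp edi, 0  (cmp 2,0)
jg start: taken
after add eax, ebx: eax=19+25=44
after xor ebx, eax: ebx=25^44=53
after sub edi, 1: edi=2-1=1
cmp edi, 0  (cmp 1,0)
jg start: taken
after add eax, ebx: eax=44+53=97
after xor ebx, eax: ebx=53^97=84
after sub edi, 1: edi=1-1=0
cmp edi, 0  (cmp 0,0)
jg start: not taken
halt.

97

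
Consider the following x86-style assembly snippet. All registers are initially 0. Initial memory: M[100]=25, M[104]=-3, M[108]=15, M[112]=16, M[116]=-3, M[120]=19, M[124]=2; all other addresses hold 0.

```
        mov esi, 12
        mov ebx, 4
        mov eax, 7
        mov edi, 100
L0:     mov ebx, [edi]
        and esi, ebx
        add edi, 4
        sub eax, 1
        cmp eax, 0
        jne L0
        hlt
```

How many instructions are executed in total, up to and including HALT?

47

esi=12
ebx=4
eax=7
edi=100
ebx=M[100]=25
esi=12&25=8
edi=100+4=104
eax=7-1=6
cmp eax, 0  (cmp 6,0)
jne L0: taken
ebx=M[104]=-3
esi=8&(-3)=8
edi=104+4=108
eax=6-1=5
cmp eax, 0  (cmp 5,0)
jne L0: taken
ebx=M[108]=15
esi=8&15=8
edi=108+4=112
eax=5-1=4
cmp eax, 0  (cmp 4,0)
jne L0: taken
ebx=M[112]=16
esi=8&16=0
edi=112+4=116
eax=4-1=3
cmp eax, 0  (cmp 3,0)
jne L0: taken
ebx=M[116]=-3
esi=0&(-3)=0
edi=116+4=120
eax=3-1=2
cmp eax, 0  (cmp 2,0)
jne L0: taken
ebx=M[120]=19
esi=0&19=0
edi=120+4=124
eax=2-1=1
cmp eax, 0  (cmp 1,0)
jne L0: taken
ebx=M[124]=2
esi=0&2=0
edi=124+4=128
eax=1-1=0
cmp eax, 0  (cmp 0,0)
jne L0: not taken
halt.
Total executed instructions: 47.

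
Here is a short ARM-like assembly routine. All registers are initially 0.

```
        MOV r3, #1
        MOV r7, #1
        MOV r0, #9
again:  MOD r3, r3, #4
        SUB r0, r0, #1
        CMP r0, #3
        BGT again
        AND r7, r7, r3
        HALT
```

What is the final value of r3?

1

MOV r3, #1 → r3=1
MOV r7, #1 → r7=1
MOV r0, #9 → r0=9
MOD r3, r3, #4 → r3=1%4=1
SUB r0, r0, #1 → r0=9-1=8
CMP r0, #3  (cmp 8,3)
BGT again: taken
MOD r3, r3, #4 → r3=1%4=1
SUB r0, r0, #1 → r0=8-1=7
CMP r0, #3  (cmp 7,3)
BGT again: taken
MOD r3, r3, #4 → r3=1%4=1
SUB r0, r0, #1 → r0=7-1=6
CMP r0, #3  (cmp 6,3)
BGT again: taken
MOD r3, r3, #4 → r3=1%4=1
SUB r0, r0, #1 → r0=6-1=5
CMP r0, #3  (cmp 5,3)
BGT again: taken
MOD r3, r3, #4 → r3=1%4=1
SUB r0, r0, #1 → r0=5-1=4
CMP r0, #3  (cmp 4,3)
BGT again: taken
MOD r3, r3, #4 → r3=1%4=1
SUB r0, r0, #1 → r0=4-1=3
CMP r0, #3  (cmp 3,3)
BGT again: not taken
AND r7, r7, r3 → r7=1&1=1
halt.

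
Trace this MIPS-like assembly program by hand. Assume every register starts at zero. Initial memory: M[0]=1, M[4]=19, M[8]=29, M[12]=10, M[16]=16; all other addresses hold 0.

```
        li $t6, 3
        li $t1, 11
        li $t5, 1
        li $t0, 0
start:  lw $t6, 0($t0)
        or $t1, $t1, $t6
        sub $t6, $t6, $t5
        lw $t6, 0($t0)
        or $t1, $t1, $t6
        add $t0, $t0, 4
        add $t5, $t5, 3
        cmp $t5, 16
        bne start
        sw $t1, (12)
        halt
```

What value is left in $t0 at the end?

li $t6, 3 → $t6=3
li $t1, 11 → $t1=11
li $t5, 1 → $t5=1
li $t0, 0 → $t0=0
lw $t6, 0($t0) → $t6=M[0]=1
or $t1, $t1, $t6 → $t1=11|1=11
sub $t6, $t6, $t5 → $t6=1-1=0
lw $t6, 0($t0) → $t6=M[0]=1
or $t1, $t1, $t6 → $t1=11|1=11
add $t0, $t0, 4 → $t0=0+4=4
add $t5, $t5, 3 → $t5=1+3=4
cmp $t5, 16  (cmp 4,16)
bne start: taken
lw $t6, 0($t0) → $t6=M[4]=19
or $t1, $t1, $t6 → $t1=11|19=27
sub $t6, $t6, $t5 → $t6=19-4=15
lw $t6, 0($t0) → $t6=M[4]=19
or $t1, $t1, $t6 → $t1=27|19=27
add $t0, $t0, 4 → $t0=4+4=8
add $t5, $t5, 3 → $t5=4+3=7
cmp $t5, 16  (cmp 7,16)
bne start: taken
lw $t6, 0($t0) → $t6=M[8]=29
or $t1, $t1, $t6 → $t1=27|29=31
sub $t6, $t6, $t5 → $t6=29-7=22
lw $t6, 0($t0) → $t6=M[8]=29
or $t1, $t1, $t6 → $t1=31|29=31
add $t0, $t0, 4 → $t0=8+4=12
add $t5, $t5, 3 → $t5=7+3=10
cmp $t5, 16  (cmp 10,16)
bne start: taken
lw $t6, 0($t0) → $t6=M[12]=10
or $t1, $t1, $t6 → $t1=31|10=31
sub $t6, $t6, $t5 → $t6=10-10=0
lw $t6, 0($t0) → $t6=M[12]=10
or $t1, $t1, $t6 → $t1=31|10=31
add $t0, $t0, 4 → $t0=12+4=16
add $t5, $t5, 3 → $t5=10+3=13
cmp $t5, 16  (cmp 13,16)
bne start: taken
lw $t6, 0($t0) → $t6=M[16]=16
or $t1, $t1, $t6 → $t1=31|16=31
sub $t6, $t6, $t5 → $t6=16-13=3
lw $t6, 0($t0) → $t6=M[16]=16
or $t1, $t1, $t6 → $t1=31|16=31
add $t0, $t0, 4 → $t0=16+4=20
add $t5, $t5, 3 → $t5=13+3=16
cmp $t5, 16  (cmp 16,16)
bne start: not taken
sw $t1, (12) → M[12]=31
halt.

20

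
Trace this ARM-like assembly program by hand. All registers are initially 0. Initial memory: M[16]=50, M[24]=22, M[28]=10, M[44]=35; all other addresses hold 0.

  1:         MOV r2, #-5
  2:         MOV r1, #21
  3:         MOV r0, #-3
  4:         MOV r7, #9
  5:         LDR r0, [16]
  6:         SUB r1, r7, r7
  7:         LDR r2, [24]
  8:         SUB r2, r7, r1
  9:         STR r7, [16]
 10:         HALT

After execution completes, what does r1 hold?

after MOV r2, #-5: r2=-5
after MOV r1, #21: r1=21
after MOV r0, #-3: r0=-3
after MOV r7, #9: r7=9
after LDR r0, [16]: r0=M[16]=50
after SUB r1, r7, r7: r1=9-9=0
after LDR r2, [24]: r2=M[24]=22
after SUB r2, r7, r1: r2=9-0=9
STR r7, [16] → M[16]=9
halt.

0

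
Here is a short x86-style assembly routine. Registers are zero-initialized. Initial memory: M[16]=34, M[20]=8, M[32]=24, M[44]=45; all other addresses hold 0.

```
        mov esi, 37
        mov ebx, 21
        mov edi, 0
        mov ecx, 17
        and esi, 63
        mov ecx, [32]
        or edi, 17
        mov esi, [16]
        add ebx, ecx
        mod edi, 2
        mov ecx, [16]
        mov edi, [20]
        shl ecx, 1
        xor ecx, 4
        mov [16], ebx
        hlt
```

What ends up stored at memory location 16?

45

after mov esi, 37: esi=37
after mov ebx, 21: ebx=21
after mov edi, 0: edi=0
after mov ecx, 17: ecx=17
after and esi, 63: esi=37&63=37
after mov ecx, [32]: ecx=M[32]=24
after or edi, 17: edi=0|17=17
after mov esi, [16]: esi=M[16]=34
after add ebx, ecx: ebx=21+24=45
after mod edi, 2: edi=17%2=1
after mov ecx, [16]: ecx=M[16]=34
after mov edi, [20]: edi=M[20]=8
after shl ecx, 1: ecx=34<<1=68
after xor ecx, 4: ecx=68^4=64
mov [16], ebx → M[16]=45
halt.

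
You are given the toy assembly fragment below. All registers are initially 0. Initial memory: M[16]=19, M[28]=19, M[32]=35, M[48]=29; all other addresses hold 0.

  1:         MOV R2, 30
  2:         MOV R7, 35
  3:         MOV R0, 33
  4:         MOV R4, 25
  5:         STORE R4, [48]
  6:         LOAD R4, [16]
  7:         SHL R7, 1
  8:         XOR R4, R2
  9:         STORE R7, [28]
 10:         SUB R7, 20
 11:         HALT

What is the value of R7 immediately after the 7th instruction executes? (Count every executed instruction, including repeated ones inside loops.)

MOV R2, 30 → R2=30
MOV R7, 35 → R7=35
MOV R0, 33 → R0=33
MOV R4, 25 → R4=25
STORE R4, [48] → M[48]=25
LOAD R4, [16] → R4=M[16]=19
SHL R7, 1 → R7=35<<1=70
After step 7: R7 = 70.

70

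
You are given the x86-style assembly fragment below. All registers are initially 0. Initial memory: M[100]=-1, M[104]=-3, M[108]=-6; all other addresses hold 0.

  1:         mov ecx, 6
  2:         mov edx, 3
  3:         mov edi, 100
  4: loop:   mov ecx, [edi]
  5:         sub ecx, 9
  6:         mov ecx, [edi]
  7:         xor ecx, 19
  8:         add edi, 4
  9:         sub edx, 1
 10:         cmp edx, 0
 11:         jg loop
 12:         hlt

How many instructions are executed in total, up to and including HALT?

mov ecx, 6 → ecx=6
mov edx, 3 → edx=3
mov edi, 100 → edi=100
mov ecx, [edi] → ecx=M[100]=-1
sub ecx, 9 → ecx=(-1)-9=-10
mov ecx, [edi] → ecx=M[100]=-1
xor ecx, 19 → ecx=(-1)^19=-20
add edi, 4 → edi=100+4=104
sub edx, 1 → edx=3-1=2
cmp edx, 0  (cmp 2,0)
jg loop: taken
mov ecx, [edi] → ecx=M[104]=-3
sub ecx, 9 → ecx=(-3)-9=-12
mov ecx, [edi] → ecx=M[104]=-3
xor ecx, 19 → ecx=(-3)^19=-18
add edi, 4 → edi=104+4=108
sub edx, 1 → edx=2-1=1
cmp edx, 0  (cmp 1,0)
jg loop: taken
mov ecx, [edi] → ecx=M[108]=-6
sub ecx, 9 → ecx=(-6)-9=-15
mov ecx, [edi] → ecx=M[108]=-6
xor ecx, 19 → ecx=(-6)^19=-23
add edi, 4 → edi=108+4=112
sub edx, 1 → edx=1-1=0
cmp edx, 0  (cmp 0,0)
jg loop: not taken
halt.
Total executed instructions: 28.

28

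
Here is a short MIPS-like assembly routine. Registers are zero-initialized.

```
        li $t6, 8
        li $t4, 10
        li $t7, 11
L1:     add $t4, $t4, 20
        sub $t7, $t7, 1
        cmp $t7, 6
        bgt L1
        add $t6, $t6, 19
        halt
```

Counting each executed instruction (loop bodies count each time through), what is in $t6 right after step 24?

$t6=8
$t4=10
$t7=11
$t4=10+20=30
$t7=11-1=10
cmp $t7, 6  (cmp 10,6)
bgt L1: taken
$t4=30+20=50
$t7=10-1=9
cmp $t7, 6  (cmp 9,6)
bgt L1: taken
$t4=50+20=70
$t7=9-1=8
cmp $t7, 6  (cmp 8,6)
bgt L1: taken
$t4=70+20=90
$t7=8-1=7
cmp $t7, 6  (cmp 7,6)
bgt L1: taken
$t4=90+20=110
$t7=7-1=6
cmp $t7, 6  (cmp 6,6)
bgt L1: not taken
$t6=8+19=27
After step 24: $t6 = 27.

27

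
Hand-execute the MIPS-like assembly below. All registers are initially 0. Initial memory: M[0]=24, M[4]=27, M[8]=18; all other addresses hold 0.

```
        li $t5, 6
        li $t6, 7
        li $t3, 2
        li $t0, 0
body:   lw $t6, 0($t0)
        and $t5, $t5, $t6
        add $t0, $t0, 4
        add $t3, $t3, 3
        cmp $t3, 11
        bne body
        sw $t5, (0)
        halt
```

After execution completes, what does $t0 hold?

12

li $t5, 6 → $t5=6
li $t6, 7 → $t6=7
li $t3, 2 → $t3=2
li $t0, 0 → $t0=0
lw $t6, 0($t0) → $t6=M[0]=24
and $t5, $t5, $t6 → $t5=6&24=0
add $t0, $t0, 4 → $t0=0+4=4
add $t3, $t3, 3 → $t3=2+3=5
cmp $t3, 11  (cmp 5,11)
bne body: taken
lw $t6, 0($t0) → $t6=M[4]=27
and $t5, $t5, $t6 → $t5=0&27=0
add $t0, $t0, 4 → $t0=4+4=8
add $t3, $t3, 3 → $t3=5+3=8
cmp $t3, 11  (cmp 8,11)
bne body: taken
lw $t6, 0($t0) → $t6=M[8]=18
and $t5, $t5, $t6 → $t5=0&18=0
add $t0, $t0, 4 → $t0=8+4=12
add $t3, $t3, 3 → $t3=8+3=11
cmp $t3, 11  (cmp 11,11)
bne body: not taken
sw $t5, (0) → M[0]=0
halt.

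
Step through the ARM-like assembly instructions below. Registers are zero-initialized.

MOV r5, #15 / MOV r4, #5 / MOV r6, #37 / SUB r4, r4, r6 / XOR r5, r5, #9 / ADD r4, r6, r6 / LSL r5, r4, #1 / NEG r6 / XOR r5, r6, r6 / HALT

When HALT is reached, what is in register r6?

MOV r5, #15 → r5=15
MOV r4, #5 → r4=5
MOV r6, #37 → r6=37
SUB r4, r4, r6 → r4=5-37=-32
XOR r5, r5, #9 → r5=15^9=6
ADD r4, r6, r6 → r4=37+37=74
LSL r5, r4, #1 → r5=74<<1=148
NEG r6 → r6=-(37)=-37
XOR r5, r6, r6 → r5=(-37)^(-37)=0
halt.

-37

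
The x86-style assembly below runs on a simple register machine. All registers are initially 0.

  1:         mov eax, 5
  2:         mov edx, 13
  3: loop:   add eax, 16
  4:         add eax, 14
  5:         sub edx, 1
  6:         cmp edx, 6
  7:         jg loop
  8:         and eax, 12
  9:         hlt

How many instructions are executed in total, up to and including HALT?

39

mov eax, 5 → eax=5
mov edx, 13 → edx=13
add eax, 16 → eax=5+16=21
add eax, 14 → eax=21+14=35
sub edx, 1 → edx=13-1=12
cmp edx, 6  (cmp 12,6)
jg loop: taken
add eax, 16 → eax=35+16=51
add eax, 14 → eax=51+14=65
sub edx, 1 → edx=12-1=11
cmp edx, 6  (cmp 11,6)
jg loop: taken
add eax, 16 → eax=65+16=81
add eax, 14 → eax=81+14=95
sub edx, 1 → edx=11-1=10
cmp edx, 6  (cmp 10,6)
jg loop: taken
add eax, 16 → eax=95+16=111
add eax, 14 → eax=111+14=125
sub edx, 1 → edx=10-1=9
cmp edx, 6  (cmp 9,6)
jg loop: taken
add eax, 16 → eax=125+16=141
add eax, 14 → eax=141+14=155
sub edx, 1 → edx=9-1=8
cmp edx, 6  (cmp 8,6)
jg loop: taken
add eax, 16 → eax=155+16=171
add eax, 14 → eax=171+14=185
sub edx, 1 → edx=8-1=7
cmp edx, 6  (cmp 7,6)
jg loop: taken
add eax, 16 → eax=185+16=201
add eax, 14 → eax=201+14=215
sub edx, 1 → edx=7-1=6
cmp edx, 6  (cmp 6,6)
jg loop: not taken
and eax, 12 → eax=215&12=4
halt.
Total executed instructions: 39.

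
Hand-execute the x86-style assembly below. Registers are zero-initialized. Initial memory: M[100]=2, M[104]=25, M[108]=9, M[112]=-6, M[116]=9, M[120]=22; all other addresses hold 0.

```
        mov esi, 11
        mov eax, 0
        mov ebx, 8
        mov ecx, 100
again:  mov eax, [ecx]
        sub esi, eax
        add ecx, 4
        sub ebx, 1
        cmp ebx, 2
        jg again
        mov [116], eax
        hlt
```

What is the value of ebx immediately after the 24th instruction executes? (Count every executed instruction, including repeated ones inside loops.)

after mov esi, 11: esi=11
after mov eax, 0: eax=0
after mov ebx, 8: ebx=8
after mov ecx, 100: ecx=100
after mov eax, [ecx]: eax=M[100]=2
after sub esi, eax: esi=11-2=9
after add ecx, 4: ecx=100+4=104
after sub ebx, 1: ebx=8-1=7
cmp ebx, 2  (cmp 7,2)
jg again: taken
after mov eax, [ecx]: eax=M[104]=25
after sub esi, eax: esi=9-25=-16
after add ecx, 4: ecx=104+4=108
after sub ebx, 1: ebx=7-1=6
cmp ebx, 2  (cmp 6,2)
jg again: taken
after mov eax, [ecx]: eax=M[108]=9
after sub esi, eax: esi=(-16)-9=-25
after add ecx, 4: ecx=108+4=112
after sub ebx, 1: ebx=6-1=5
cmp ebx, 2  (cmp 5,2)
jg again: taken
after mov eax, [ecx]: eax=M[112]=-6
after sub esi, eax: esi=(-25)-(-6)=-19
After step 24: ebx = 5.

5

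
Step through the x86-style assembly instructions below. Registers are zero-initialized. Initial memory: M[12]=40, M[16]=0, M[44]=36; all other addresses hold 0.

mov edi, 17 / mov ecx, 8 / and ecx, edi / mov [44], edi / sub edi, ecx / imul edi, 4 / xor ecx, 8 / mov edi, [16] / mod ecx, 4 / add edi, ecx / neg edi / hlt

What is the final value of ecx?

0

mov edi, 17 → edi=17
mov ecx, 8 → ecx=8
and ecx, edi → ecx=8&17=0
mov [44], edi → M[44]=17
sub edi, ecx → edi=17-0=17
imul edi, 4 → edi=17*4=68
xor ecx, 8 → ecx=0^8=8
mov edi, [16] → edi=M[16]=0
mod ecx, 4 → ecx=8%4=0
add edi, ecx → edi=0+0=0
neg edi → edi=-(0)=0
halt.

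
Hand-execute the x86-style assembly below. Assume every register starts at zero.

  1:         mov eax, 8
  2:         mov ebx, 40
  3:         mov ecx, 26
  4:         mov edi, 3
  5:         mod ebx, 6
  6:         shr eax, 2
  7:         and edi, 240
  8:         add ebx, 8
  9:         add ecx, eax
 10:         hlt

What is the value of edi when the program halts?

0

eax=8
ebx=40
ecx=26
edi=3
ebx=40%6=4
eax=8>>2=2
edi=3&240=0
ebx=4+8=12
ecx=26+2=28
halt.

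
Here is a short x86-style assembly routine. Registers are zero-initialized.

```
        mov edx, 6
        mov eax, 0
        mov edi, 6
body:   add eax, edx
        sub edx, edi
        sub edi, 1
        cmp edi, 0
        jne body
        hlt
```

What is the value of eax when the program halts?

after mov edx, 6: edx=6
after mov eax, 0: eax=0
after mov edi, 6: edi=6
after add eax, edx: eax=0+6=6
after sub edx, edi: edx=6-6=0
after sub edi, 1: edi=6-1=5
cmp edi, 0  (cmp 5,0)
jne body: taken
after add eax, edx: eax=6+0=6
after sub edx, edi: edx=0-5=-5
after sub edi, 1: edi=5-1=4
cmp edi, 0  (cmp 4,0)
jne body: taken
after add eax, edx: eax=6+(-5)=1
after sub edx, edi: edx=(-5)-4=-9
after sub edi, 1: edi=4-1=3
cmp edi, 0  (cmp 3,0)
jne body: taken
after add eax, edx: eax=1+(-9)=-8
after sub edx, edi: edx=(-9)-3=-12
after sub edi, 1: edi=3-1=2
cmp edi, 0  (cmp 2,0)
jne body: taken
after add eax, edx: eax=(-8)+(-12)=-20
after sub edx, edi: edx=(-12)-2=-14
after sub edi, 1: edi=2-1=1
cmp edi, 0  (cmp 1,0)
jne body: taken
after add eax, edx: eax=(-20)+(-14)=-34
after sub edx, edi: edx=(-14)-1=-15
after sub edi, 1: edi=1-1=0
cmp edi, 0  (cmp 0,0)
jne body: not taken
halt.

-34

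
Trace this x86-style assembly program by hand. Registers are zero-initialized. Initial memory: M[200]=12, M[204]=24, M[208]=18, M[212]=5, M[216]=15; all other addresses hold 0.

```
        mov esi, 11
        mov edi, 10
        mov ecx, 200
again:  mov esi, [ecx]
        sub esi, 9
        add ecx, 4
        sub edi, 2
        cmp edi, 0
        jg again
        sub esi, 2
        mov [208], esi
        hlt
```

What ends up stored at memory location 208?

mov esi, 11 → esi=11
mov edi, 10 → edi=10
mov ecx, 200 → ecx=200
mov esi, [ecx] → esi=M[200]=12
sub esi, 9 → esi=12-9=3
add ecx, 4 → ecx=200+4=204
sub edi, 2 → edi=10-2=8
cmp edi, 0  (cmp 8,0)
jg again: taken
mov esi, [ecx] → esi=M[204]=24
sub esi, 9 → esi=24-9=15
add ecx, 4 → ecx=204+4=208
sub edi, 2 → edi=8-2=6
cmp edi, 0  (cmp 6,0)
jg again: taken
mov esi, [ecx] → esi=M[208]=18
sub esi, 9 → esi=18-9=9
add ecx, 4 → ecx=208+4=212
sub edi, 2 → edi=6-2=4
cmp edi, 0  (cmp 4,0)
jg again: taken
mov esi, [ecx] → esi=M[212]=5
sub esi, 9 → esi=5-9=-4
add ecx, 4 → ecx=212+4=216
sub edi, 2 → edi=4-2=2
cmp edi, 0  (cmp 2,0)
jg again: taken
mov esi, [ecx] → esi=M[216]=15
sub esi, 9 → esi=15-9=6
add ecx, 4 → ecx=216+4=220
sub edi, 2 → edi=2-2=0
cmp edi, 0  (cmp 0,0)
jg again: not taken
sub esi, 2 → esi=6-2=4
mov [208], esi → M[208]=4
halt.

4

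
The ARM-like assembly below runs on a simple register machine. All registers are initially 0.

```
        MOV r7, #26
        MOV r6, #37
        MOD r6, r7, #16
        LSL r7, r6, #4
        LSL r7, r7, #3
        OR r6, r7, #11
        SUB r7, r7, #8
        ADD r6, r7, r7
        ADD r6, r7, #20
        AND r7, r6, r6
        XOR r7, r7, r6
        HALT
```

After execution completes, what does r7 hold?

0

after MOV r7, #26: r7=26
after MOV r6, #37: r6=37
after MOD r6, r7, #16: r6=26%16=10
after LSL r7, r6, #4: r7=10<<4=160
after LSL r7, r7, #3: r7=160<<3=1280
after OR r6, r7, #11: r6=1280|11=1291
after SUB r7, r7, #8: r7=1280-8=1272
after ADD r6, r7, r7: r6=1272+1272=2544
after ADD r6, r7, #20: r6=1272+20=1292
after AND r7, r6, r6: r7=1292&1292=1292
after XOR r7, r7, r6: r7=1292^1292=0
halt.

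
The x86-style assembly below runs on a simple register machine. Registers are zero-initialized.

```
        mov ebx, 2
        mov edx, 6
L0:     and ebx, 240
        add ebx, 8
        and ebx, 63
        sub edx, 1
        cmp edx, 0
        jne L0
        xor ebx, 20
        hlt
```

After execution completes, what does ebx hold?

28

after mov ebx, 2: ebx=2
after mov edx, 6: edx=6
after and ebx, 240: ebx=2&240=0
after add ebx, 8: ebx=0+8=8
after and ebx, 63: ebx=8&63=8
after sub edx, 1: edx=6-1=5
cmp edx, 0  (cmp 5,0)
jne L0: taken
after and ebx, 240: ebx=8&240=0
after add ebx, 8: ebx=0+8=8
after and ebx, 63: ebx=8&63=8
after sub edx, 1: edx=5-1=4
cmp edx, 0  (cmp 4,0)
jne L0: taken
after and ebx, 240: ebx=8&240=0
after add ebx, 8: ebx=0+8=8
after and ebx, 63: ebx=8&63=8
after sub edx, 1: edx=4-1=3
cmp edx, 0  (cmp 3,0)
jne L0: taken
after and ebx, 240: ebx=8&240=0
after add ebx, 8: ebx=0+8=8
after and ebx, 63: ebx=8&63=8
after sub edx, 1: edx=3-1=2
cmp edx, 0  (cmp 2,0)
jne L0: taken
after and ebx, 240: ebx=8&240=0
after add ebx, 8: ebx=0+8=8
after and ebx, 63: ebx=8&63=8
after sub edx, 1: edx=2-1=1
cmp edx, 0  (cmp 1,0)
jne L0: taken
after and ebx, 240: ebx=8&240=0
after add ebx, 8: ebx=0+8=8
after and ebx, 63: ebx=8&63=8
after sub edx, 1: edx=1-1=0
cmp edx, 0  (cmp 0,0)
jne L0: not taken
after xor ebx, 20: ebx=8^20=28
halt.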